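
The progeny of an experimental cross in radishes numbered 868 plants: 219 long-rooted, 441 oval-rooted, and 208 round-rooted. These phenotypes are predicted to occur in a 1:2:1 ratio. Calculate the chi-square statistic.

0.505

Under the 1:2:1 hypothesis (Σ ratio = 4, N = 868):
  long-rooted: 868 × 1/4 = 217
  oval-rooted: 868 × 2/4 = 434
  round-rooted: 868 × 1/4 = 217
χ² = Σ (O − E)² / E
  long-rooted: (219 − 217)² / 217 = 0.0184
  oval-rooted: (441 − 434)² / 434 = 0.1129
  round-rooted: (208 − 217)² / 217 = 0.3733
χ² = 0.0184 + 0.1129 + 0.3733 = 0.5046 ≈ 0.505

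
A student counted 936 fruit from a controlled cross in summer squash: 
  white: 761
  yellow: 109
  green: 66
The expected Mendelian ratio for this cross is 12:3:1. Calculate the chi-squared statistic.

Under the 12:3:1 hypothesis (Σ ratio = 16, N = 936):
  white: 936 × 12/16 = 702
  yellow: 936 × 3/16 = 175.5
  green: 936 × 1/16 = 58.5
χ² = Σ (O − E)² / E
  white: (761 − 702)² / 702 = 4.9587
  yellow: (109 − 175.5)² / 175.5 = 25.1980
  green: (66 − 58.5)² / 58.5 = 0.9615
χ² = 4.9587 + 25.1980 + 0.9615 = 31.1182 ≈ 31.118

31.118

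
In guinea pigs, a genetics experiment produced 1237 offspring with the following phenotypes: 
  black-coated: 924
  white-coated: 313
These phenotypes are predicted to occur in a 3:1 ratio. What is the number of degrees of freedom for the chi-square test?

A goodness-of-fit test with 2 phenotype classes has df = 2 − 1 = 1.

1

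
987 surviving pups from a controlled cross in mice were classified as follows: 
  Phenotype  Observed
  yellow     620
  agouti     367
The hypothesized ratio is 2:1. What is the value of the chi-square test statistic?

Expected counts for N = 987 under a 2:1 ratio (total parts = 3):
  yellow: 987 × 2/3 = 658
  agouti: 987 × 1/3 = 329
χ² = Σ (O − E)² / E
  yellow: (620 − 658)² / 658 = 2.1945
  agouti: (367 − 329)² / 329 = 4.3891
χ² = 2.1945 + 4.3891 = 6.5836 ≈ 6.584

6.584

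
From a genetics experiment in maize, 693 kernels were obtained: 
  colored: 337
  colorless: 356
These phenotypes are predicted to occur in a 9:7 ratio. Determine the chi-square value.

16.355

Under the 9:7 hypothesis (Σ ratio = 16, N = 693):
  colored: 693 × 9/16 = 389.8125
  colorless: 693 × 7/16 = 303.1875
χ² = Σ (O − E)² / E
  colored: (337 − 389.8125)² / 389.8125 = 7.1551
  colorless: (356 − 303.1875)² / 303.1875 = 9.1995
χ² = 7.1551 + 9.1995 = 16.3546 ≈ 16.355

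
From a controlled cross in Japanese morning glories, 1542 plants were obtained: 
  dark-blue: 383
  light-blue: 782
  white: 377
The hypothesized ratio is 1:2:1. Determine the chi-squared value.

Under the 1:2:1 hypothesis (Σ ratio = 4, N = 1542):
  dark-blue: 1542 × 1/4 = 385.5
  light-blue: 1542 × 2/4 = 771
  white: 1542 × 1/4 = 385.5
χ² = Σ (O − E)² / E
  dark-blue: (383 − 385.5)² / 385.5 = 0.0162
  light-blue: (782 − 771)² / 771 = 0.1569
  white: (377 − 385.5)² / 385.5 = 0.1874
χ² = 0.0162 + 0.1569 + 0.1874 = 0.3605 ≈ 0.361

0.361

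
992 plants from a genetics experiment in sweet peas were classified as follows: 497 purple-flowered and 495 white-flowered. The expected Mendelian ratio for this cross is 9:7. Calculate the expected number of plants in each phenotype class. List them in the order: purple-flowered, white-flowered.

558, 434

The 9:7 ratio has 16 parts, so with N = 992 the expected counts are:
  purple-flowered: 992 × 9/16 = 558
  white-flowered: 992 × 7/16 = 434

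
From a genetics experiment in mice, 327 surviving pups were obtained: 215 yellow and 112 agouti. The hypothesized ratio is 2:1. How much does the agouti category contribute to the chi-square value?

0.083

Expected counts for N = 327 under a 2:1 ratio (total parts = 3):
  yellow: 327 × 2/3 = 218
  agouti: 327 × 1/3 = 109
Contribution of agouti: (112 − 109)² / 109 = 0.0826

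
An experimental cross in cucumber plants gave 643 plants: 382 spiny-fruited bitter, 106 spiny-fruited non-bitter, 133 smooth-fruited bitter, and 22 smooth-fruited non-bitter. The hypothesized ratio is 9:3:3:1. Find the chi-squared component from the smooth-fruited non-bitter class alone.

Expected counts for N = 643 under a 9:3:3:1 ratio (total parts = 16):
  spiny-fruited bitter: 643 × 9/16 = 361.6875
  spiny-fruited non-bitter: 643 × 3/16 = 120.5625
  smooth-fruited bitter: 643 × 3/16 = 120.5625
  smooth-fruited non-bitter: 643 × 1/16 = 40.1875
Contribution of smooth-fruited non-bitter: (22 − 40.1875)² / 40.1875 = 8.2310

8.231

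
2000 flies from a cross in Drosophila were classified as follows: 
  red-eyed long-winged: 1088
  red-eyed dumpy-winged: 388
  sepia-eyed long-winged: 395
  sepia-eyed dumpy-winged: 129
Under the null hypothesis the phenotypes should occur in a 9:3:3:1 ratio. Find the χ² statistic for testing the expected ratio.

2.862

Expected counts for N = 2000 under a 9:3:3:1 ratio (total parts = 16):
  red-eyed long-winged: 2000 × 9/16 = 1125
  red-eyed dumpy-winged: 2000 × 3/16 = 375
  sepia-eyed long-winged: 2000 × 3/16 = 375
  sepia-eyed dumpy-winged: 2000 × 1/16 = 125
χ² = Σ (O − E)² / E
  red-eyed long-winged: (1088 − 1125)² / 1125 = 1.2169
  red-eyed dumpy-winged: (388 − 375)² / 375 = 0.4507
  sepia-eyed long-winged: (395 − 375)² / 375 = 1.0667
  sepia-eyed dumpy-winged: (129 − 125)² / 125 = 0.1280
χ² = 1.2169 + 0.4507 + 1.0667 + 0.1280 = 2.8623 ≈ 2.862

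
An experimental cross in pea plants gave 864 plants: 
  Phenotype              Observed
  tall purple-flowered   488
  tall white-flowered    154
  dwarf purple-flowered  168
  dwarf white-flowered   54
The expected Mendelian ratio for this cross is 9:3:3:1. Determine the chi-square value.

Expected counts for N = 864 under a 9:3:3:1 ratio (total parts = 16):
  tall purple-flowered: 864 × 9/16 = 486
  tall white-flowered: 864 × 3/16 = 162
  dwarf purple-flowered: 864 × 3/16 = 162
  dwarf white-flowered: 864 × 1/16 = 54
χ² = Σ (O − E)² / E
  tall purple-flowered: (488 − 486)² / 486 = 0.0082
  tall white-flowered: (154 − 162)² / 162 = 0.3951
  dwarf purple-flowered: (168 − 162)² / 162 = 0.2222
  dwarf white-flowered: (54 − 54)² / 54 = 0.0000
χ² = 0.0082 + 0.3951 + 0.2222 + 0.0000 = 0.6255 ≈ 0.626

0.626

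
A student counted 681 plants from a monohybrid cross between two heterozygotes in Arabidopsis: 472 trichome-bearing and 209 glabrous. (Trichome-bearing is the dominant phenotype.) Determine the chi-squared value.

For a monohybrid cross between heterozygotes with complete dominance, the expected phenotypic ratio is 3:1.
Under the 3:1 hypothesis (Σ ratio = 4, N = 681):
  trichome-bearing: 681 × 3/4 = 510.75
  glabrous: 681 × 1/4 = 170.25
χ² = Σ (O − E)² / E
  trichome-bearing: (472 − 510.75)² / 510.75 = 2.9399
  glabrous: (209 − 170.25)² / 170.25 = 8.8198
χ² = 2.9399 + 8.8198 = 11.7597 ≈ 11.760

11.760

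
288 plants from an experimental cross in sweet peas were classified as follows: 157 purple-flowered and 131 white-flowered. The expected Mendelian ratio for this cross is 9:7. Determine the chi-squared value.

Expected counts for N = 288 under a 9:7 ratio (total parts = 16):
  purple-flowered: 288 × 9/16 = 162
  white-flowered: 288 × 7/16 = 126
χ² = Σ (O − E)² / E
  purple-flowered: (157 − 162)² / 162 = 0.1543
  white-flowered: (131 − 126)² / 126 = 0.1984
χ² = 0.1543 + 0.1984 = 0.3527 ≈ 0.353

0.353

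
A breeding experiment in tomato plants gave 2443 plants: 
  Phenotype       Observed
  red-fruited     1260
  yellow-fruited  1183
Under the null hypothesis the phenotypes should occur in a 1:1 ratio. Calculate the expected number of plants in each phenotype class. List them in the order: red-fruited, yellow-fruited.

1221.5, 1221.5

Under the 1:1 hypothesis (Σ ratio = 2, N = 2443):
  red-fruited: 2443 × 1/2 = 1221.5
  yellow-fruited: 2443 × 1/2 = 1221.5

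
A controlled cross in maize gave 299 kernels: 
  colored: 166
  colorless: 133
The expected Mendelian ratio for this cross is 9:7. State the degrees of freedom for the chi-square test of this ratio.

1

A goodness-of-fit test with 2 phenotype classes has df = 2 − 1 = 1.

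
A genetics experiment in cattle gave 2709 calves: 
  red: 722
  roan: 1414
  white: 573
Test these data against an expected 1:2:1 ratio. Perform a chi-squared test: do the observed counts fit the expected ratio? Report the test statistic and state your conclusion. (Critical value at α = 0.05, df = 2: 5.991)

Total ratio parts = 4. Expected numbers out of 2709:
  red: 2709 × 1/4 = 677.25
  roan: 2709 × 2/4 = 1354.5
  white: 2709 × 1/4 = 677.25
χ² = Σ (O − E)² / E
  red: (722 − 677.25)² / 677.25 = 2.9569
  roan: (1414 − 1354.5)² / 1354.5 = 2.6137
  white: (573 − 677.25)² / 677.25 = 16.0473
χ² = 2.9569 + 2.6137 + 16.0473 = 21.6179 ≈ 21.618
Degrees of freedom = 3 − 1 = 2; critical value at α = 0.05 is 5.991.
Since 21.618 > 5.991, we reject the null hypothesis — the data do not fit the 1:2:1 ratio.

21.618; not consistent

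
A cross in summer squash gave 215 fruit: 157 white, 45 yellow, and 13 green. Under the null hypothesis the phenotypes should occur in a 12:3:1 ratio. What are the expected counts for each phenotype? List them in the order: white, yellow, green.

The 12:3:1 ratio has 16 parts, so with N = 215 the expected counts are:
  white: 215 × 12/16 = 161.25
  yellow: 215 × 3/16 = 40.3125
  green: 215 × 1/16 = 13.4375

161.25, 40.3125, 13.4375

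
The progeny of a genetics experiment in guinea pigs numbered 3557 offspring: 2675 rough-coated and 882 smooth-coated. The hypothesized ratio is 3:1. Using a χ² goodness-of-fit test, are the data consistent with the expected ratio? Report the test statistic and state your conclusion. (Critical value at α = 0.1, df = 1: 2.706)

0.079; consistent

The 3:1 ratio has 4 parts, so with N = 3557 the expected counts are:
  rough-coated: 3557 × 3/4 = 2667.75
  smooth-coated: 3557 × 1/4 = 889.25
χ² = Σ (O − E)² / E
  rough-coated: (2675 − 2667.75)² / 2667.75 = 0.0197
  smooth-coated: (882 − 889.25)² / 889.25 = 0.0591
χ² = 0.0197 + 0.0591 = 0.0788 ≈ 0.079
Degrees of freedom = 2 − 1 = 1; critical value at α = 0.1 is 2.706.
Since 0.079 < 2.706, we fail to reject the null hypothesis — the data are consistent with the 3:1 ratio.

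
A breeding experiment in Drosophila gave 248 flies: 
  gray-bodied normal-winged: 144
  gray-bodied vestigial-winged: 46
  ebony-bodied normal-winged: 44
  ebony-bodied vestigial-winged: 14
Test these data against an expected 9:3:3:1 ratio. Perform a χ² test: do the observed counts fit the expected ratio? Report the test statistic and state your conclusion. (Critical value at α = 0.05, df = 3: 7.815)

Expected counts for N = 248 under a 9:3:3:1 ratio (total parts = 16):
  gray-bodied normal-winged: 248 × 9/16 = 139.5
  gray-bodied vestigial-winged: 248 × 3/16 = 46.5
  ebony-bodied normal-winged: 248 × 3/16 = 46.5
  ebony-bodied vestigial-winged: 248 × 1/16 = 15.5
χ² = Σ (O − E)² / E
  gray-bodied normal-winged: (144 − 139.5)² / 139.5 = 0.1452
  gray-bodied vestigial-winged: (46 − 46.5)² / 46.5 = 0.0054
  ebony-bodied normal-winged: (44 − 46.5)² / 46.5 = 0.1344
  ebony-bodied vestigial-winged: (14 − 15.5)² / 15.5 = 0.1452
χ² = 0.1452 + 0.0054 + 0.1344 + 0.1452 = 0.4302 ≈ 0.430
Degrees of freedom = 4 − 1 = 3; critical value at α = 0.05 is 7.815.
Since 0.430 < 7.815, we fail to reject the null hypothesis — the data are consistent with the 9:3:3:1 ratio.

0.430; consistent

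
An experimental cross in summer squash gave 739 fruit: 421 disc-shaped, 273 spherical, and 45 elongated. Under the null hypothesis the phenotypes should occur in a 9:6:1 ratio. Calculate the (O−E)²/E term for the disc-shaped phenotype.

Under the 9:6:1 hypothesis (Σ ratio = 16, N = 739):
  disc-shaped: 739 × 9/16 = 415.6875
  spherical: 739 × 6/16 = 277.125
  elongated: 739 × 1/16 = 46.1875
Contribution of disc-shaped: (421 − 415.6875)² / 415.6875 = 0.0679

0.068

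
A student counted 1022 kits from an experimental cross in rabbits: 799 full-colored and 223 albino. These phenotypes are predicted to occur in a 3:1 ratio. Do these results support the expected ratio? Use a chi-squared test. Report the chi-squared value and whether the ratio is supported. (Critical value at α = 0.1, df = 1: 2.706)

5.512; not consistent

Under the 3:1 hypothesis (Σ ratio = 4, N = 1022):
  full-colored: 1022 × 3/4 = 766.5
  albino: 1022 × 1/4 = 255.5
χ² = Σ (O − E)² / E
  full-colored: (799 − 766.5)² / 766.5 = 1.3780
  albino: (223 − 255.5)² / 255.5 = 4.1341
χ² = 1.3780 + 4.1341 = 5.5121 ≈ 5.512
Degrees of freedom = 2 − 1 = 1; critical value at α = 0.1 is 2.706.
Since 5.512 > 2.706, we reject the null hypothesis — the data do not fit the 3:1 ratio.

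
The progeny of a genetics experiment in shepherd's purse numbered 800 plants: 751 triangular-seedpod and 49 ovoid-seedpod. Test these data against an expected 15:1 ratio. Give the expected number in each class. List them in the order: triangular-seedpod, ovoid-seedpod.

750, 50

Under the 15:1 hypothesis (Σ ratio = 16, N = 800):
  triangular-seedpod: 800 × 15/16 = 750
  ovoid-seedpod: 800 × 1/16 = 50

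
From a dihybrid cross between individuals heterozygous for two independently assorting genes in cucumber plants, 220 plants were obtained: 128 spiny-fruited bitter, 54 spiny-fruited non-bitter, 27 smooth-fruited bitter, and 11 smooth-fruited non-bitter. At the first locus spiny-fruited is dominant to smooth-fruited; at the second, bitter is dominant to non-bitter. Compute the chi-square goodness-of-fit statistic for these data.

A dihybrid F₂ with independent assortment and complete dominance at both loci gives a 9:3:3:1 phenotypic ratio.
Under the 9:3:3:1 hypothesis (Σ ratio = 16, N = 220):
  spiny-fruited bitter: 220 × 9/16 = 123.75
  spiny-fruited non-bitter: 220 × 3/16 = 41.25
  smooth-fruited bitter: 220 × 3/16 = 41.25
  smooth-fruited non-bitter: 220 × 1/16 = 13.75
χ² = Σ (O − E)² / E
  spiny-fruited bitter: (128 − 123.75)² / 123.75 = 0.1460
  spiny-fruited non-bitter: (54 − 41.25)² / 41.25 = 3.9409
  smooth-fruited bitter: (27 − 41.25)² / 41.25 = 4.9227
  smooth-fruited non-bitter: (11 − 13.75)² / 13.75 = 0.5500
χ² = 0.1460 + 3.9409 + 4.9227 + 0.5500 = 9.5596 ≈ 9.560

9.560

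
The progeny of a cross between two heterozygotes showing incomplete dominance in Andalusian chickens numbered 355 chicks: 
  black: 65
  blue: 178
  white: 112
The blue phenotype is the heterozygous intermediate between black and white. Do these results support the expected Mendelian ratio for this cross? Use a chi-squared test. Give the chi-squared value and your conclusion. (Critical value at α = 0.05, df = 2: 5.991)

With incomplete dominance, a heterozygote × heterozygote cross gives a 1:2:1 phenotypic ratio.
Under the 1:2:1 hypothesis (Σ ratio = 4, N = 355):
  black: 355 × 1/4 = 88.75
  blue: 355 × 2/4 = 177.5
  white: 355 × 1/4 = 88.75
χ² = Σ (O − E)² / E
  black: (65 − 88.75)² / 88.75 = 6.3556
  blue: (178 − 177.5)² / 177.5 = 0.0014
  white: (112 − 88.75)² / 88.75 = 6.0908
χ² = 6.3556 + 0.0014 + 6.0908 = 12.4478 ≈ 12.448
Degrees of freedom = 3 − 1 = 2; critical value at α = 0.05 is 5.991.
Since 12.448 > 5.991, we reject the null hypothesis — the data do not fit the 1:2:1 ratio.

12.448; not consistent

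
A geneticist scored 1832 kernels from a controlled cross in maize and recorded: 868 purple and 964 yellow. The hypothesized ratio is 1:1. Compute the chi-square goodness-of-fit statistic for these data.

5.031

The 1:1 ratio has 2 parts, so with N = 1832 the expected counts are:
  purple: 1832 × 1/2 = 916
  yellow: 1832 × 1/2 = 916
χ² = Σ (O − E)² / E
  purple: (868 − 916)² / 916 = 2.5153
  yellow: (964 − 916)² / 916 = 2.5153
χ² = 2.5153 + 2.5153 = 5.0306 ≈ 5.031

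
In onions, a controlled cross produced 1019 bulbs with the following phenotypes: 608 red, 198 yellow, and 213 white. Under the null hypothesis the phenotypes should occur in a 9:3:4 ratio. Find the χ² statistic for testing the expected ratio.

Total ratio parts = 16. Expected numbers out of 1019:
  red: 1019 × 9/16 = 573.1875
  yellow: 1019 × 3/16 = 191.0625
  white: 1019 × 4/16 = 254.75
χ² = Σ (O − E)² / E
  red: (608 − 573.1875)² / 573.1875 = 2.1143
  yellow: (198 − 191.0625)² / 191.0625 = 0.2519
  white: (213 − 254.75)² / 254.75 = 6.8422
χ² = 2.1143 + 0.2519 + 6.8422 = 9.2084 ≈ 9.208

9.208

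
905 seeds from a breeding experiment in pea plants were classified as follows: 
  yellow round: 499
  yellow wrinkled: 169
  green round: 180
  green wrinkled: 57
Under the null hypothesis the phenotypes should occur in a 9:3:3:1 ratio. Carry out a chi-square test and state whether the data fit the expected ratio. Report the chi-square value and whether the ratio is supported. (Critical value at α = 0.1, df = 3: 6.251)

Total ratio parts = 16. Expected numbers out of 905:
  yellow round: 905 × 9/16 = 509.0625
  yellow wrinkled: 905 × 3/16 = 169.6875
  green round: 905 × 3/16 = 169.6875
  green wrinkled: 905 × 1/16 = 56.5625
χ² = Σ (O − E)² / E
  yellow round: (499 − 509.0625)² / 509.0625 = 0.1989
  yellow wrinkled: (169 − 169.6875)² / 169.6875 = 0.0028
  green round: (180 − 169.6875)² / 169.6875 = 0.6267
  green wrinkled: (57 − 56.5625)² / 56.5625 = 0.0034
χ² = 0.1989 + 0.0028 + 0.6267 + 0.0034 = 0.8318 ≈ 0.832
Degrees of freedom = 4 − 1 = 3; critical value at α = 0.1 is 6.251.
Since 0.832 < 6.251, we fail to reject the null hypothesis — the data are consistent with the 9:3:3:1 ratio.

0.832; consistent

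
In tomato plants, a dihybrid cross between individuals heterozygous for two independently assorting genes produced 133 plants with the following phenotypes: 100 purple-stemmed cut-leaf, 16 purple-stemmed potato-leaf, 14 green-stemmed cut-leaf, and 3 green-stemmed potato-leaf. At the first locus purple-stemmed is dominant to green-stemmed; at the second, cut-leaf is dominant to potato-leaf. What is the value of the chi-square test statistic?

A dihybrid F₂ with independent assortment and complete dominance at both loci gives a 9:3:3:1 phenotypic ratio.
Expected counts for N = 133 under a 9:3:3:1 ratio (total parts = 16):
  purple-stemmed cut-leaf: 133 × 9/16 = 74.8125
  purple-stemmed potato-leaf: 133 × 3/16 = 24.9375
  green-stemmed cut-leaf: 133 × 3/16 = 24.9375
  green-stemmed potato-leaf: 133 × 1/16 = 8.3125
χ² = Σ (O − E)² / E
  purple-stemmed cut-leaf: (100 − 74.8125)² / 74.8125 = 8.4800
  purple-stemmed potato-leaf: (16 − 24.9375)² / 24.9375 = 3.2032
  green-stemmed cut-leaf: (14 − 24.9375)² / 24.9375 = 4.7971
  green-stemmed potato-leaf: (3 − 8.3125)² / 8.3125 = 3.3952
χ² = 8.4800 + 3.2032 + 4.7971 + 3.3952 = 19.8755 ≈ 19.876

19.876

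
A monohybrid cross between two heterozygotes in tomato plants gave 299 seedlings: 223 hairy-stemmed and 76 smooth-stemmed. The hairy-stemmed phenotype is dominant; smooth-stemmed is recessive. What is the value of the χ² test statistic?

For a monohybrid cross between heterozygotes with complete dominance, the expected phenotypic ratio is 3:1.
Expected counts for N = 299 under a 3:1 ratio (total parts = 4):
  hairy-stemmed: 299 × 3/4 = 224.25
  smooth-stemmed: 299 × 1/4 = 74.75
χ² = Σ (O − E)² / E
  hairy-stemmed: (223 − 224.25)² / 224.25 = 0.0070
  smooth-stemmed: (76 − 74.75)² / 74.75 = 0.0209
χ² = 0.0070 + 0.0209 = 0.0279 ≈ 0.028

0.028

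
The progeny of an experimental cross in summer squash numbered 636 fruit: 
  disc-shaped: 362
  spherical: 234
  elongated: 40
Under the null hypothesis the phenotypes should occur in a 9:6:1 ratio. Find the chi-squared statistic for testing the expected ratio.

0.137

Total ratio parts = 16. Expected numbers out of 636:
  disc-shaped: 636 × 9/16 = 357.75
  spherical: 636 × 6/16 = 238.5
  elongated: 636 × 1/16 = 39.75
χ² = Σ (O − E)² / E
  disc-shaped: (362 − 357.75)² / 357.75 = 0.0505
  spherical: (234 − 238.5)² / 238.5 = 0.0849
  elongated: (40 − 39.75)² / 39.75 = 0.0016
χ² = 0.0505 + 0.0849 + 0.0016 = 0.137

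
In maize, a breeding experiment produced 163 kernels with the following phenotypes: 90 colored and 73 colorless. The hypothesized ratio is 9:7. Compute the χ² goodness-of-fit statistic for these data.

The 9:7 ratio has 16 parts, so with N = 163 the expected counts are:
  colored: 163 × 9/16 = 91.6875
  colorless: 163 × 7/16 = 71.3125
χ² = Σ (O − E)² / E
  colored: (90 − 91.6875)² / 91.6875 = 0.0311
  colorless: (73 − 71.3125)² / 71.3125 = 0.0399
χ² = 0.0311 + 0.0399 = 0.071

0.071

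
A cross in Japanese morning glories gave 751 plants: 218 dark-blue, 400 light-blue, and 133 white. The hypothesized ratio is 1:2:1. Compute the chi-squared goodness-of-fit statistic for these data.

22.438

Under the 1:2:1 hypothesis (Σ ratio = 4, N = 751):
  dark-blue: 751 × 1/4 = 187.75
  light-blue: 751 × 2/4 = 375.5
  white: 751 × 1/4 = 187.75
χ² = Σ (O − E)² / E
  dark-blue: (218 − 187.75)² / 187.75 = 4.8738
  light-blue: (400 − 375.5)² / 375.5 = 1.5985
  white: (133 − 187.75)² / 187.75 = 15.9657
χ² = 4.8738 + 1.5985 + 15.9657 = 22.438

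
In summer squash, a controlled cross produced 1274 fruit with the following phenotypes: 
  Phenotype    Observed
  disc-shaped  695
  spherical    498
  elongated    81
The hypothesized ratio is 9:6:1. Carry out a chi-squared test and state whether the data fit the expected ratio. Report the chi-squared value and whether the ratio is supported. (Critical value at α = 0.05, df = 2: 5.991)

The 9:6:1 ratio has 16 parts, so with N = 1274 the expected counts are:
  disc-shaped: 1274 × 9/16 = 716.625
  spherical: 1274 × 6/16 = 477.75
  elongated: 1274 × 1/16 = 79.625
χ² = Σ (O − E)² / E
  disc-shaped: (695 − 716.625)² / 716.625 = 0.6526
  spherical: (498 − 477.75)² / 477.75 = 0.8583
  elongated: (81 − 79.625)² / 79.625 = 0.0237
χ² = 0.6526 + 0.8583 + 0.0237 = 1.5346 ≈ 1.535
Degrees of freedom = 3 − 1 = 2; critical value at α = 0.05 is 5.991.
Since 1.535 < 5.991, we fail to reject the null hypothesis — the data are consistent with the 9:6:1 ratio.

1.535; consistent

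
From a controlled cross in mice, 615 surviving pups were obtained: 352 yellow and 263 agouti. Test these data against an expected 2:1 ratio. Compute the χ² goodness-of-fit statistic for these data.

Under the 2:1 hypothesis (Σ ratio = 3, N = 615):
  yellow: 615 × 2/3 = 410
  agouti: 615 × 1/3 = 205
χ² = Σ (O − E)² / E
  yellow: (352 − 410)² / 410 = 8.2049
  agouti: (263 − 205)² / 205 = 16.4098
χ² = 8.2049 + 16.4098 = 24.6147 ≈ 24.615

24.615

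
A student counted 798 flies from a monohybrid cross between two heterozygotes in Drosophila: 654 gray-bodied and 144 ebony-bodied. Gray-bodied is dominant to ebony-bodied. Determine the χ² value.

For a monohybrid cross between heterozygotes with complete dominance, the expected phenotypic ratio is 3:1.
Expected counts for N = 798 under a 3:1 ratio (total parts = 4):
  gray-bodied: 798 × 3/4 = 598.5
  ebony-bodied: 798 × 1/4 = 199.5
χ² = Σ (O − E)² / E
  gray-bodied: (654 − 598.5)² / 598.5 = 5.1466
  ebony-bodied: (144 − 199.5)² / 199.5 = 15.4398
χ² = 5.1466 + 15.4398 = 20.5864 ≈ 20.586

20.586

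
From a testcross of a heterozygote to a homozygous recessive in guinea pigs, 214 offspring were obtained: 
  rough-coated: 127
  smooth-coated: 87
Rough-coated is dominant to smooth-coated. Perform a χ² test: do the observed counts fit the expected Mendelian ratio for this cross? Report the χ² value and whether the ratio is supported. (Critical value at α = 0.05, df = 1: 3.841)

A testcross of a heterozygote (Aa × aa) gives a 1:1 phenotypic ratio.
The 1:1 ratio has 2 parts, so with N = 214 the expected counts are:
  rough-coated: 214 × 1/2 = 107
  smooth-coated: 214 × 1/2 = 107
χ² = Σ (O − E)² / E
  rough-coated: (127 − 107)² / 107 = 3.7383
  smooth-coated: (87 − 107)² / 107 = 3.7383
χ² = 3.7383 + 3.7383 = 7.4766 ≈ 7.477
Degrees of freedom = 2 − 1 = 1; critical value at α = 0.05 is 3.841.
Since 7.477 > 3.841, we reject the null hypothesis — the data do not fit the 1:1 ratio.

7.477; not consistent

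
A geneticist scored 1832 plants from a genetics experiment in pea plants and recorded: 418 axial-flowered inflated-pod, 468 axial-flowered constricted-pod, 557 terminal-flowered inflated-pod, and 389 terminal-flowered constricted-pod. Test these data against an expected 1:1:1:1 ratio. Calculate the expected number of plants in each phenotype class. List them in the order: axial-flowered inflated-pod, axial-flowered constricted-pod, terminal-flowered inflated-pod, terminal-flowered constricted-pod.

The 1:1:1:1 ratio has 4 parts, so with N = 1832 the expected counts are:
  axial-flowered inflated-pod: 1832 × 1/4 = 458
  axial-flowered constricted-pod: 1832 × 1/4 = 458
  terminal-flowered inflated-pod: 1832 × 1/4 = 458
  terminal-flowered constricted-pod: 1832 × 1/4 = 458

458, 458, 458, 458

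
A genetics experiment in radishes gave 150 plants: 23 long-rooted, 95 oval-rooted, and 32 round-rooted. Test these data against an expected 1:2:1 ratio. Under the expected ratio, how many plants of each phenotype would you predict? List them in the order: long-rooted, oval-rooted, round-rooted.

Expected counts for N = 150 under a 1:2:1 ratio (total parts = 4):
  long-rooted: 150 × 1/4 = 37.5
  oval-rooted: 150 × 2/4 = 75
  round-rooted: 150 × 1/4 = 37.5

37.5, 75, 37.5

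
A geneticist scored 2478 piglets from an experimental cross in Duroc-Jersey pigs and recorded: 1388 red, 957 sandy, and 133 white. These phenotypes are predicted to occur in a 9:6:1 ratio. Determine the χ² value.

3.943

Under the 9:6:1 hypothesis (Σ ratio = 16, N = 2478):
  red: 2478 × 9/16 = 1393.875
  sandy: 2478 × 6/16 = 929.25
  white: 2478 × 1/16 = 154.875
χ² = Σ (O − E)² / E
  red: (1388 − 1393.875)² / 1393.875 = 0.0248
  sandy: (957 − 929.25)² / 929.25 = 0.8287
  white: (133 − 154.875)² / 154.875 = 3.0897
χ² = 0.0248 + 0.8287 + 3.0897 = 3.9432 ≈ 3.943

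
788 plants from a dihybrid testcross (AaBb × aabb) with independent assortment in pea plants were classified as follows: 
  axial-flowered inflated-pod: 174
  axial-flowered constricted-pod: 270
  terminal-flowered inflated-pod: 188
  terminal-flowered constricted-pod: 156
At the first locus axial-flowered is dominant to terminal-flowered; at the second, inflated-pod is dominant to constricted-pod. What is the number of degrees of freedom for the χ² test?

A dihybrid testcross with independent assortment gives a 1:1:1:1 ratio.
A goodness-of-fit test with 4 phenotype classes has df = 4 − 1 = 3.

3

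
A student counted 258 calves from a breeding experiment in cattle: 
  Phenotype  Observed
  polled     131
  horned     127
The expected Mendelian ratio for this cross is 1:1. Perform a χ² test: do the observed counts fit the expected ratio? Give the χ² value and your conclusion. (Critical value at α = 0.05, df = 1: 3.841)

Expected counts for N = 258 under a 1:1 ratio (total parts = 2):
  polled: 258 × 1/2 = 129
  horned: 258 × 1/2 = 129
χ² = Σ (O − E)² / E
  polled: (131 − 129)² / 129 = 0.0310
  horned: (127 − 129)² / 129 = 0.0310
χ² = 0.0310 + 0.0310 = 0.062
Degrees of freedom = 2 − 1 = 1; critical value at α = 0.05 is 3.841.
Since 0.062 < 3.841, we fail to reject the null hypothesis — the data are consistent with the 1:1 ratio.

0.062; consistent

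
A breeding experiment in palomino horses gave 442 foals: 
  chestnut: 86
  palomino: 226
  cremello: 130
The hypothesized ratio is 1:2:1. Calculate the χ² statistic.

Expected counts for N = 442 under a 1:2:1 ratio (total parts = 4):
  chestnut: 442 × 1/4 = 110.5
  palomino: 442 × 2/4 = 221
  cremello: 442 × 1/4 = 110.5
χ² = Σ (O − E)² / E
  chestnut: (86 − 110.5)² / 110.5 = 5.4321
  palomino: (226 − 221)² / 221 = 0.1131
  cremello: (130 − 110.5)² / 110.5 = 3.4412
χ² = 5.4321 + 0.1131 + 3.4412 = 8.9864 ≈ 8.986

8.986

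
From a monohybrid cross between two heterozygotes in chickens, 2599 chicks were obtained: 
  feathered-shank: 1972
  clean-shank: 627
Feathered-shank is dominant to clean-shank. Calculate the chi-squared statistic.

1.062

For a monohybrid cross between heterozygotes with complete dominance, the expected phenotypic ratio is 3:1.
Under the 3:1 hypothesis (Σ ratio = 4, N = 2599):
  feathered-shank: 2599 × 3/4 = 1949.25
  clean-shank: 2599 × 1/4 = 649.75
χ² = Σ (O − E)² / E
  feathered-shank: (1972 − 1949.25)² / 1949.25 = 0.2655
  clean-shank: (627 − 649.75)² / 649.75 = 0.7966
χ² = 0.2655 + 0.7966 = 1.0621 ≈ 1.062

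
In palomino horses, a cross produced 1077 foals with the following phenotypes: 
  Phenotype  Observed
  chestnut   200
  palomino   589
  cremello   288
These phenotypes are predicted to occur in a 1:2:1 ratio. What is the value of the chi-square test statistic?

Under the 1:2:1 hypothesis (Σ ratio = 4, N = 1077):
  chestnut: 1077 × 1/4 = 269.25
  palomino: 1077 × 2/4 = 538.5
  cremello: 1077 × 1/4 = 269.25
χ² = Σ (O − E)² / E
  chestnut: (200 − 269.25)² / 269.25 = 17.8108
  palomino: (589 − 538.5)² / 538.5 = 4.7358
  cremello: (288 − 269.25)² / 269.25 = 1.3057
χ² = 17.8108 + 4.7358 + 1.3057 = 23.8523 ≈ 23.852

23.852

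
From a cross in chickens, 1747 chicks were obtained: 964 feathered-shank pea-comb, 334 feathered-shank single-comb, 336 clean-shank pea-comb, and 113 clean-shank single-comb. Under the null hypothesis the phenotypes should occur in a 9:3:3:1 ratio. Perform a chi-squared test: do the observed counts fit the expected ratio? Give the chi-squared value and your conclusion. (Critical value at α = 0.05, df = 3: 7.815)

The 9:3:3:1 ratio has 16 parts, so with N = 1747 the expected counts are:
  feathered-shank pea-comb: 1747 × 9/16 = 982.6875
  feathered-shank single-comb: 1747 × 3/16 = 327.5625
  clean-shank pea-comb: 1747 × 3/16 = 327.5625
  clean-shank single-comb: 1747 × 1/16 = 109.1875
χ² = Σ (O − E)² / E
  feathered-shank pea-comb: (964 − 982.6875)² / 982.6875 = 0.3554
  feathered-shank single-comb: (334 − 327.5625)² / 327.5625 = 0.1265
  clean-shank pea-comb: (336 − 327.5625)² / 327.5625 = 0.2173
  clean-shank single-comb: (113 − 109.1875)² / 109.1875 = 0.1331
χ² = 0.3554 + 0.1265 + 0.2173 + 0.1331 = 0.8323 ≈ 0.832
Degrees of freedom = 4 − 1 = 3; critical value at α = 0.05 is 7.815.
Since 0.832 < 7.815, we fail to reject the null hypothesis — the data are consistent with the 9:3:3:1 ratio.

0.832; consistent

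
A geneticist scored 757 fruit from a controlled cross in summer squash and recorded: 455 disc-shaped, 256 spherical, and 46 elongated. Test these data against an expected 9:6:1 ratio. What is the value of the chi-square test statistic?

Under the 9:6:1 hypothesis (Σ ratio = 16, N = 757):
  disc-shaped: 757 × 9/16 = 425.8125
  spherical: 757 × 6/16 = 283.875
  elongated: 757 × 1/16 = 47.3125
χ² = Σ (O − E)² / E
  disc-shaped: (455 − 425.8125)² / 425.8125 = 2.0007
  spherical: (256 − 283.875)² / 283.875 = 2.7372
  elongated: (46 − 47.3125)² / 47.3125 = 0.0364
χ² = 2.0007 + 2.7372 + 0.0364 = 4.7743 ≈ 4.774

4.774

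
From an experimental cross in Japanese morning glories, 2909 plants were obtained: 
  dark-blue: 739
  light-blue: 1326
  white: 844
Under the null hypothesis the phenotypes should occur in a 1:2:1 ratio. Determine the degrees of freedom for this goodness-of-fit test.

2

A goodness-of-fit test with 3 phenotype classes has df = 3 − 1 = 2.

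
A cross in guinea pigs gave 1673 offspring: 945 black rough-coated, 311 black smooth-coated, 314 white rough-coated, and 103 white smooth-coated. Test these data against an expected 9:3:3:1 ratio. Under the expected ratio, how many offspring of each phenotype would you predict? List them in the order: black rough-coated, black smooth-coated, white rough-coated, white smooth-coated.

Under the 9:3:3:1 hypothesis (Σ ratio = 16, N = 1673):
  black rough-coated: 1673 × 9/16 = 941.0625
  black smooth-coated: 1673 × 3/16 = 313.6875
  white rough-coated: 1673 × 3/16 = 313.6875
  white smooth-coated: 1673 × 1/16 = 104.5625

941.0625, 313.6875, 313.6875, 104.5625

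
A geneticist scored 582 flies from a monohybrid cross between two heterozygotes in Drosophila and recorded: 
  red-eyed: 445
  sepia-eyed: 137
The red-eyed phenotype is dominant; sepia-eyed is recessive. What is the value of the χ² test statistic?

0.662

For a monohybrid cross between heterozygotes with complete dominance, the expected phenotypic ratio is 3:1.
Expected counts for N = 582 under a 3:1 ratio (total parts = 4):
  red-eyed: 582 × 3/4 = 436.5
  sepia-eyed: 582 × 1/4 = 145.5
χ² = Σ (O − E)² / E
  red-eyed: (445 − 436.5)² / 436.5 = 0.1655
  sepia-eyed: (137 − 145.5)² / 145.5 = 0.4966
χ² = 0.1655 + 0.4966 = 0.6621 ≈ 0.662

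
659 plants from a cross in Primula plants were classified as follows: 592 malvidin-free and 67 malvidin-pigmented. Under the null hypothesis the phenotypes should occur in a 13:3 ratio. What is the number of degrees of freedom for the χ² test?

1

A goodness-of-fit test with 2 phenotype classes has df = 2 − 1 = 1.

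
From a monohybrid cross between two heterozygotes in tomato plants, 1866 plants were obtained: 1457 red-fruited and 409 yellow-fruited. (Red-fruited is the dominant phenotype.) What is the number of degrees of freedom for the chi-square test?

1

For a monohybrid cross between heterozygotes with complete dominance, the expected phenotypic ratio is 3:1.
A goodness-of-fit test with 2 phenotype classes has df = 2 − 1 = 1.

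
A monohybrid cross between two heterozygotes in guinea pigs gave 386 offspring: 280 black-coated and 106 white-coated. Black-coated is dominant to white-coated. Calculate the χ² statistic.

For a monohybrid cross between heterozygotes with complete dominance, the expected phenotypic ratio is 3:1.
Total ratio parts = 4. Expected numbers out of 386:
  black-coated: 386 × 3/4 = 289.5
  white-coated: 386 × 1/4 = 96.5
χ² = Σ (O − E)² / E
  black-coated: (280 − 289.5)² / 289.5 = 0.3117
  white-coated: (106 − 96.5)² / 96.5 = 0.9352
χ² = 0.3117 + 0.9352 = 1.2469 ≈ 1.247

1.247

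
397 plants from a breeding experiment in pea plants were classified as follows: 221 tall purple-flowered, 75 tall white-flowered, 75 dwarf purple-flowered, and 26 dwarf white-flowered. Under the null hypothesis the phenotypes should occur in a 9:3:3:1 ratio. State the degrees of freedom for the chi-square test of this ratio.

3

A goodness-of-fit test with 4 phenotype classes has df = 4 − 1 = 3.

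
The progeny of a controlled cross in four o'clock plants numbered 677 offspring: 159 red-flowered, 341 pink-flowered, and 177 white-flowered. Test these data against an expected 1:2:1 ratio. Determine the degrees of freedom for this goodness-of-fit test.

A goodness-of-fit test with 3 phenotype classes has df = 3 − 1 = 2.

2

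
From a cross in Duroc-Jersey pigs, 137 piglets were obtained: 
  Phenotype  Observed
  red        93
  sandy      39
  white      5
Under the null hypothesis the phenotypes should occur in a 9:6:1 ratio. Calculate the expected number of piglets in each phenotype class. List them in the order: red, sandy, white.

77.0625, 51.375, 8.5625

Under the 9:6:1 hypothesis (Σ ratio = 16, N = 137):
  red: 137 × 9/16 = 77.0625
  sandy: 137 × 6/16 = 51.375
  white: 137 × 1/16 = 8.5625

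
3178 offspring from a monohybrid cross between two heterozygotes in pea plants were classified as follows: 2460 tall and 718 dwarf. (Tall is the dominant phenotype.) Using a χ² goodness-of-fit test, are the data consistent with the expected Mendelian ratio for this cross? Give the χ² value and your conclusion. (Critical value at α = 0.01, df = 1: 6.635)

For a monohybrid cross between heterozygotes with complete dominance, the expected phenotypic ratio is 3:1.
Expected counts for N = 3178 under a 3:1 ratio (total parts = 4):
  tall: 3178 × 3/4 = 2383.5
  dwarf: 3178 × 1/4 = 794.5
χ² = Σ (O − E)² / E
  tall: (2460 − 2383.5)² / 2383.5 = 2.4553
  dwarf: (718 − 794.5)² / 794.5 = 7.3660
χ² = 2.4553 + 7.3660 = 9.8213 ≈ 9.821
Degrees of freedom = 2 − 1 = 1; critical value at α = 0.01 is 6.635.
Since 9.821 > 6.635, we reject the null hypothesis — the data do not fit the 3:1 ratio.

9.821; not consistent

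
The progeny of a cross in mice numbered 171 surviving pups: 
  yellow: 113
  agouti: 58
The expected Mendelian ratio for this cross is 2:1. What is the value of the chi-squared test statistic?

Total ratio parts = 3. Expected numbers out of 171:
  yellow: 171 × 2/3 = 114
  agouti: 171 × 1/3 = 57
χ² = Σ (O − E)² / E
  yellow: (113 − 114)² / 114 = 0.0088
  agouti: (58 − 57)² / 57 = 0.0175
χ² = 0.0088 + 0.0175 = 0.0263 ≈ 0.026

0.026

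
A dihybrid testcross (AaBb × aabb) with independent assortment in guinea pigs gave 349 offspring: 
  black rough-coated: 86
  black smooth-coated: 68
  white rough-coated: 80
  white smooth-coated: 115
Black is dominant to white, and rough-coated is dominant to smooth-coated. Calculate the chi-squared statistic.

13.693

A dihybrid testcross with independent assortment gives a 1:1:1:1 ratio.
The 1:1:1:1 ratio has 4 parts, so with N = 349 the expected counts are:
  black rough-coated: 349 × 1/4 = 87.25
  black smooth-coated: 349 × 1/4 = 87.25
  white rough-coated: 349 × 1/4 = 87.25
  white smooth-coated: 349 × 1/4 = 87.25
χ² = Σ (O − E)² / E
  black rough-coated: (86 − 87.25)² / 87.25 = 0.0179
  black smooth-coated: (68 − 87.25)² / 87.25 = 4.2471
  white rough-coated: (80 − 87.25)² / 87.25 = 0.6024
  white smooth-coated: (115 − 87.25)² / 87.25 = 8.8259
χ² = 0.0179 + 4.2471 + 0.6024 + 8.8259 = 13.6933 ≈ 13.693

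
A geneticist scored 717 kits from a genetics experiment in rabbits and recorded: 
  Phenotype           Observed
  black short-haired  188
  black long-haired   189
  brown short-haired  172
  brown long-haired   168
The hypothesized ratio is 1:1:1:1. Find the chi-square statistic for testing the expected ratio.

Total ratio parts = 4. Expected numbers out of 717:
  black short-haired: 717 × 1/4 = 179.25
  black long-haired: 717 × 1/4 = 179.25
  brown short-haired: 717 × 1/4 = 179.25
  brown long-haired: 717 × 1/4 = 179.25
χ² = Σ (O − E)² / E
  black short-haired: (188 − 179.25)² / 179.25 = 0.4271
  black long-haired: (189 − 179.25)² / 179.25 = 0.5303
  brown short-haired: (172 − 179.25)² / 179.25 = 0.2932
  brown long-haired: (168 − 179.25)² / 179.25 = 0.7061
χ² = 0.4271 + 0.5303 + 0.2932 + 0.7061 = 1.9567 ≈ 1.957

1.957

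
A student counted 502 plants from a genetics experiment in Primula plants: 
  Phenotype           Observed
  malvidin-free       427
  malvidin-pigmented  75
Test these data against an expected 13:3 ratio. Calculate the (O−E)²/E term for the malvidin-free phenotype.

0.897

Under the 13:3 hypothesis (Σ ratio = 16, N = 502):
  malvidin-free: 502 × 13/16 = 407.875
  malvidin-pigmented: 502 × 3/16 = 94.125
Contribution of malvidin-free: (427 − 407.875)² / 407.875 = 0.8968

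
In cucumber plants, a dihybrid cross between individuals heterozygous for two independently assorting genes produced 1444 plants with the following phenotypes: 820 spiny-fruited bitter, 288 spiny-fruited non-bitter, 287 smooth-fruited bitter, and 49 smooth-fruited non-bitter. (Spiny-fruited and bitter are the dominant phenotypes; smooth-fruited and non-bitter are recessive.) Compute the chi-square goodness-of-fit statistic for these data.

A dihybrid F₂ with independent assortment and complete dominance at both loci gives a 9:3:3:1 phenotypic ratio.
Expected counts for N = 1444 under a 9:3:3:1 ratio (total parts = 16):
  spiny-fruited bitter: 1444 × 9/16 = 812.25
  spiny-fruited non-bitter: 1444 × 3/16 = 270.75
  smooth-fruited bitter: 1444 × 3/16 = 270.75
  smooth-fruited non-bitter: 1444 × 1/16 = 90.25
χ² = Σ (O − E)² / E
  spiny-fruited bitter: (820 − 812.25)² / 812.25 = 0.0739
  spiny-fruited non-bitter: (288 − 270.75)² / 270.75 = 1.0990
  smooth-fruited bitter: (287 − 270.75)² / 270.75 = 0.9753
  smooth-fruited non-bitter: (49 − 90.25)² / 90.25 = 18.8539
χ² = 0.0739 + 1.0990 + 0.9753 + 18.8539 = 21.0021 ≈ 21.002

21.002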